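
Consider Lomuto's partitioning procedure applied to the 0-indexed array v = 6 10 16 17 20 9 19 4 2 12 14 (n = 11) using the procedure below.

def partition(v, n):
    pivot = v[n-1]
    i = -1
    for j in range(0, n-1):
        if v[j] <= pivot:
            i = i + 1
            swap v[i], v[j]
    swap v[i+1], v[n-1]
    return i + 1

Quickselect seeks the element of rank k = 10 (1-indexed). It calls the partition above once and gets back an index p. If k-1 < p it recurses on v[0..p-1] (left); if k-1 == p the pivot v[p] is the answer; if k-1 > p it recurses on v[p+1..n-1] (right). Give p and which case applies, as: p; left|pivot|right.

pivot=14, i=-1
j=0: 6≤14, i=0, swap(0,0) ⇒ 6 10 16 17 20 9 19 4 2 12 14
j=1: 10≤14, i=1, swap(1,1) ⇒ 6 10 16 17 20 9 19 4 2 12 14
j=2: 16>14, skip
j=3: 17>14, skip
j=4: 20>14, skip
j=5: 9≤14, i=2, swap(2,5) ⇒ 6 10 9 17 20 16 19 4 2 12 14
j=6: 19>14, skip
j=7: 4≤14, i=3, swap(3,7) ⇒ 6 10 9 4 20 16 19 17 2 12 14
j=8: 2≤14, i=4, swap(4,8) ⇒ 6 10 9 4 2 16 19 17 20 12 14
j=9: 12≤14, i=5, swap(5,9) ⇒ 6 10 9 4 2 12 19 17 20 16 14
swap(6,10) ⇒ 6 10 9 4 2 12 14 17 20 16 19; return 6
p = 6; k-1 = 9 > 6 ⇒ right

6; right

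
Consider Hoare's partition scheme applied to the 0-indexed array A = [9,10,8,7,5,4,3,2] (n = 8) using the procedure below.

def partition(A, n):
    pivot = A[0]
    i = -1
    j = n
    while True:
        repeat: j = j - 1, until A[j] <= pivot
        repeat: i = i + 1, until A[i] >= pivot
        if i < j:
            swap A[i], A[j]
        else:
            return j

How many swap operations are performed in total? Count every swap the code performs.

2

pivot = A[0] = 9; i = -1, j = 8
j→7 (A[7]=2≤9), i→0 (A[0]=9≥9); i<j, swap → [2,10,8,7,5,4,3,9]
j→6 (A[6]=3≤9), i→1 (A[1]=10≥9); i<j, swap → [2,3,8,7,5,4,10,9]
j→5, i→6; i≥j, return j=5. A = [2,3,8,7,5,4,10,9]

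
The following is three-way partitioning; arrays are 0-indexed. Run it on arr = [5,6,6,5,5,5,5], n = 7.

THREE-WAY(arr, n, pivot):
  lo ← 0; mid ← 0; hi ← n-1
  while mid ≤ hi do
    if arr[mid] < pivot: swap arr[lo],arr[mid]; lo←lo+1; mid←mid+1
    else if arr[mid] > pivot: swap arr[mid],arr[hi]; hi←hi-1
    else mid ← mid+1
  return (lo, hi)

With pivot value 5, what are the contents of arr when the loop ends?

lo=0 mid=0 hi=6
5=5: mid=1
6>5: swap(1,6), hi=5 ⇒ [5,5,6,5,5,5,6]
5=5: mid=2
6>5: swap(2,5), hi=4 ⇒ [5,5,5,5,5,6,6]
5=5: mid=3
5=5: mid=4
5=5: mid=5
done. lo=0 hi=4; arr=[5,5,5,5,5,6,6]

[5,5,5,5,5,6,6]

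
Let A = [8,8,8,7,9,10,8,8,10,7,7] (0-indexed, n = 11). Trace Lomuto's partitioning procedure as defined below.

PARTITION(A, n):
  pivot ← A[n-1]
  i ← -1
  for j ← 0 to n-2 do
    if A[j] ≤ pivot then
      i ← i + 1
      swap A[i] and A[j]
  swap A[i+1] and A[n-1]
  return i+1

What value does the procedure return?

pivot = A[10] = 7; i = -1
j=0: A[0]=8 > 7 → no swap
j=1: A[1]=8 > 7 → no swap
j=2: A[2]=8 > 7 → no swap
j=3: A[3]=7 ≤ 7 → i=0, swap A[0],A[3] → [7,8,8,8,9,10,8,8,10,7,7]
j=4: A[4]=9 > 7 → no swap
j=5: A[5]=10 > 7 → no swap
j=6: A[6]=8 > 7 → no swap
j=7: A[7]=8 > 7 → no swap
j=8: A[8]=10 > 7 → no swap
j=9: A[9]=7 ≤ 7 → i=1, swap A[1],A[9] → [7,7,8,8,9,10,8,8,10,8,7]
final swap A[2],A[10] → [7,7,7,8,9,10,8,8,10,8,8]; return 2

2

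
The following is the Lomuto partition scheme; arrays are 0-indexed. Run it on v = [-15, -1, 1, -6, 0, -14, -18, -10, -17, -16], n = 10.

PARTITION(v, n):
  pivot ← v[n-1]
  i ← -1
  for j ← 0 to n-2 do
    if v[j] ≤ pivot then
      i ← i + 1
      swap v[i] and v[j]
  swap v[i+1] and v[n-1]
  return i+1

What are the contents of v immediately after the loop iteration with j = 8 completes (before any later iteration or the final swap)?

pivot = v[9] = -16; i = -1
j=0: v[0]=-15 > -16 → no swap
j=1: v[1]=-1 > -16 → no swap
j=2: v[2]=1 > -16 → no swap
j=3: v[3]=-6 > -16 → no swap
j=4: v[4]=0 > -16 → no swap
j=5: v[5]=-14 > -16 → no swap
j=6: v[6]=-18 ≤ -16 → i=0, swap v[0],v[6] → [-18, -1, 1, -6, 0, -14, -15, -10, -17, -16]
j=7: v[7]=-10 > -16 → no swap
j=8: v[8]=-17 ≤ -16 → i=1, swap v[1],v[8] → [-18, -17, 1, -6, 0, -14, -15, -10, -1, -16]
(after j=8) v = [-18, -17, 1, -6, 0, -14, -15, -10, -1, -16]

[-18, -17, 1, -6, 0, -14, -15, -10, -1, -16]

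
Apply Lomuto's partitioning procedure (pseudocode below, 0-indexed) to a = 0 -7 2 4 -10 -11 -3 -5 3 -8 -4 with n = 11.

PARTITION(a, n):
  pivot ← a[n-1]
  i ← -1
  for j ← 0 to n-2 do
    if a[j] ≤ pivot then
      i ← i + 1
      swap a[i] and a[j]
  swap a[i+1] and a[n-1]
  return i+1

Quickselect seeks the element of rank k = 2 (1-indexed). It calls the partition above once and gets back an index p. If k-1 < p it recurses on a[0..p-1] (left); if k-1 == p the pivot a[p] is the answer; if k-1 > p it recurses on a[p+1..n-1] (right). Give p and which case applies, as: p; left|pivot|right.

pivot=-4, i=-1
j=0: 0>-4, skip
j=1: -7≤-4, i=0, swap(0,1) ⇒ -7 0 2 4 -10 -11 -3 -5 3 -8 -4
j=2: 2>-4, skip
j=3: 4>-4, skip
j=4: -10≤-4, i=1, swap(1,4) ⇒ -7 -10 2 4 0 -11 -3 -5 3 -8 -4
j=5: -11≤-4, i=2, swap(2,5) ⇒ -7 -10 -11 4 0 2 -3 -5 3 -8 -4
j=6: -3>-4, skip
j=7: -5≤-4, i=3, swap(3,7) ⇒ -7 -10 -11 -5 0 2 -3 4 3 -8 -4
j=8: 3>-4, skip
j=9: -8≤-4, i=4, swap(4,9) ⇒ -7 -10 -11 -5 -8 2 -3 4 3 0 -4
swap(5,10) ⇒ -7 -10 -11 -5 -8 -4 -3 4 3 0 2; return 5
p = 5; k-1 = 1 < 5 ⇒ left

5; left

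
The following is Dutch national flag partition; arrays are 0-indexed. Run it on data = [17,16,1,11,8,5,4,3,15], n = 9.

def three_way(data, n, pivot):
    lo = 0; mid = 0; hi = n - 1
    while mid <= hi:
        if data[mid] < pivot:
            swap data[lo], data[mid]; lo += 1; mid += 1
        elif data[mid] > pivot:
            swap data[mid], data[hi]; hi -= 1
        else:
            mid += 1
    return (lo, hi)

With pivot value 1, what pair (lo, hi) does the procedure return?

pivot = 1; lo=0, mid=0, hi=8
data[mid]=17>1: swap data[0],data[8]; hi=7 → [15,16,1,11,8,5,4,3,17]
data[mid]=15>1: swap data[0],data[7]; hi=6 → [3,16,1,11,8,5,4,15,17]
data[mid]=3>1: swap data[0],data[6]; hi=5 → [4,16,1,11,8,5,3,15,17]
data[mid]=4>1: swap data[0],data[5]; hi=4 → [5,16,1,11,8,4,3,15,17]
data[mid]=5>1: swap data[0],data[4]; hi=3 → [8,16,1,11,5,4,3,15,17]
data[mid]=8>1: swap data[0],data[3]; hi=2 → [11,16,1,8,5,4,3,15,17]
data[mid]=11>1: swap data[0],data[2]; hi=1 → [1,16,11,8,5,4,3,15,17]
data[mid]=1=1: mid=1
data[mid]=16>1: swap data[1],data[1]; hi=0 → [1,16,11,8,5,4,3,15,17]
end: lo=0, hi=0; data = [1,16,11,8,5,4,3,15,17]

(0, 0)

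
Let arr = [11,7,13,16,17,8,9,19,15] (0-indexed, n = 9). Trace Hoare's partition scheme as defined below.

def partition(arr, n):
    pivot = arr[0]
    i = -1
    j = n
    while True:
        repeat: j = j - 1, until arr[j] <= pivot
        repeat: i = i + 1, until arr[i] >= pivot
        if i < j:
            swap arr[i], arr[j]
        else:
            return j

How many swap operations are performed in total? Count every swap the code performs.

2

pivot=11
j stops at 6 (9), i stops at 0 (11); swap ⇒ [9,7,13,16,17,8,11,19,15]
j stops at 5 (8), i stops at 2 (13); swap ⇒ [9,7,8,16,17,13,11,19,15]
j stops at 2, i stops at 3; i≥j ⇒ return 2. arr=[9,7,8,16,17,13,11,19,15]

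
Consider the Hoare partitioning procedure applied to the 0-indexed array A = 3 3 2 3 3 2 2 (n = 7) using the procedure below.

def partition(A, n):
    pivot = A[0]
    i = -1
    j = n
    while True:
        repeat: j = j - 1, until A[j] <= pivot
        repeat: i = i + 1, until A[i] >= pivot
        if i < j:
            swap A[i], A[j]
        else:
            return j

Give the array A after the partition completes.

2 2 2 3 3 3 3

pivot=3
j stops at 6 (2), i stops at 0 (3); swap ⇒ 2 3 2 3 3 2 3
j stops at 5 (2), i stops at 1 (3); swap ⇒ 2 2 2 3 3 3 3
j stops at 4 (3), i stops at 3 (3); swap ⇒ 2 2 2 3 3 3 3
j stops at 3, i stops at 4; i≥j ⇒ return 3. A=2 2 2 3 3 3 3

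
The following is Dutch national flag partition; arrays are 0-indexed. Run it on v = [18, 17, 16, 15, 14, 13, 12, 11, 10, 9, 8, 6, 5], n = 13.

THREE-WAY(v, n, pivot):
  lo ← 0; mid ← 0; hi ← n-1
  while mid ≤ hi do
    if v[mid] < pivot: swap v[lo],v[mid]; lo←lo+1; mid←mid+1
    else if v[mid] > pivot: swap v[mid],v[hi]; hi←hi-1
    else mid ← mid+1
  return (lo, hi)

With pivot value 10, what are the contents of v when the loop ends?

[5, 6, 8, 9, 10, 12, 11, 13, 14, 15, 16, 17, 18]

pivot = 10; lo=0, mid=0, hi=12
v[mid]=18>10: swap v[0],v[12]; hi=11 → [5, 17, 16, 15, 14, 13, 12, 11, 10, 9, 8, 6, 18]
v[mid]=5<10: swap v[0],v[0]; lo=1,mid=1 → [5, 17, 16, 15, 14, 13, 12, 11, 10, 9, 8, 6, 18]
v[mid]=17>10: swap v[1],v[11]; hi=10 → [5, 6, 16, 15, 14, 13, 12, 11, 10, 9, 8, 17, 18]
v[mid]=6<10: swap v[1],v[1]; lo=2,mid=2 → [5, 6, 16, 15, 14, 13, 12, 11, 10, 9, 8, 17, 18]
v[mid]=16>10: swap v[2],v[10]; hi=9 → [5, 6, 8, 15, 14, 13, 12, 11, 10, 9, 16, 17, 18]
v[mid]=8<10: swap v[2],v[2]; lo=3,mid=3 → [5, 6, 8, 15, 14, 13, 12, 11, 10, 9, 16, 17, 18]
v[mid]=15>10: swap v[3],v[9]; hi=8 → [5, 6, 8, 9, 14, 13, 12, 11, 10, 15, 16, 17, 18]
v[mid]=9<10: swap v[3],v[3]; lo=4,mid=4 → [5, 6, 8, 9, 14, 13, 12, 11, 10, 15, 16, 17, 18]
v[mid]=14>10: swap v[4],v[8]; hi=7 → [5, 6, 8, 9, 10, 13, 12, 11, 14, 15, 16, 17, 18]
v[mid]=10=10: mid=5
v[mid]=13>10: swap v[5],v[7]; hi=6 → [5, 6, 8, 9, 10, 11, 12, 13, 14, 15, 16, 17, 18]
v[mid]=11>10: swap v[5],v[6]; hi=5 → [5, 6, 8, 9, 10, 12, 11, 13, 14, 15, 16, 17, 18]
v[mid]=12>10: swap v[5],v[5]; hi=4 → [5, 6, 8, 9, 10, 12, 11, 13, 14, 15, 16, 17, 18]
end: lo=4, hi=4; v = [5, 6, 8, 9, 10, 12, 11, 13, 14, 15, 16, 17, 18]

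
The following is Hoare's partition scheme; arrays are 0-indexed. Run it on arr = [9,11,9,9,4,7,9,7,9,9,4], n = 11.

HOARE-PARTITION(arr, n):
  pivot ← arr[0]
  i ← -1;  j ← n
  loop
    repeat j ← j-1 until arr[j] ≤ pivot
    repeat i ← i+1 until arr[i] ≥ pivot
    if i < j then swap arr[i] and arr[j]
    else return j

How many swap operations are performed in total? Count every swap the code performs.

pivot = arr[0] = 9; i = -1, j = 11
j→10 (arr[10]=4≤9), i→0 (arr[0]=9≥9); i<j, swap → [4,11,9,9,4,7,9,7,9,9,9]
j→9 (arr[9]=9≤9), i→1 (arr[1]=11≥9); i<j, swap → [4,9,9,9,4,7,9,7,9,11,9]
j→8 (arr[8]=9≤9), i→2 (arr[2]=9≥9); i<j, swap → [4,9,9,9,4,7,9,7,9,11,9]
j→7 (arr[7]=7≤9), i→3 (arr[3]=9≥9); i<j, swap → [4,9,9,7,4,7,9,9,9,11,9]
j→6, i→6; i≥j, return j=6. arr = [4,9,9,7,4,7,9,9,9,11,9]

4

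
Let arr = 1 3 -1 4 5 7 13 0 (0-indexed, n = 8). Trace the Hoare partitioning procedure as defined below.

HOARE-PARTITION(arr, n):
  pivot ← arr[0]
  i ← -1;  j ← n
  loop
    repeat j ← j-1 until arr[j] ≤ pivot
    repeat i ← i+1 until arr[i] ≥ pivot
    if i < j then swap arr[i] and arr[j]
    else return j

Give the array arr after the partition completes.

0 -1 3 4 5 7 13 1

pivot = arr[0] = 1; i = -1, j = 8
j→7 (arr[7]=0≤1), i→0 (arr[0]=1≥1); i<j, swap → 0 3 -1 4 5 7 13 1
j→2 (arr[2]=-1≤1), i→1 (arr[1]=3≥1); i<j, swap → 0 -1 3 4 5 7 13 1
j→1, i→2; i≥j, return j=1. arr = 0 -1 3 4 5 7 13 1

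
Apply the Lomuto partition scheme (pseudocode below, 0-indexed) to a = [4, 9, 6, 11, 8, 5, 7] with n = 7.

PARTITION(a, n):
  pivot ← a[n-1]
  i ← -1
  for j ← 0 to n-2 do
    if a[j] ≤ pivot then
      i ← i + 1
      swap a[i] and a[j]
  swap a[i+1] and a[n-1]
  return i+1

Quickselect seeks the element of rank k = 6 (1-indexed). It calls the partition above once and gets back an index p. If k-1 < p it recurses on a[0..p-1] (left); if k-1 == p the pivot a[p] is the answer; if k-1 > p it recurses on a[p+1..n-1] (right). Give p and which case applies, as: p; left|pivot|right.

pivot = a[6] = 7; i = -1
j=0: a[0]=4 ≤ 7 → i=0, swap a[0],a[0] (no change) → [4, 9, 6, 11, 8, 5, 7]
j=1: a[1]=9 > 7 → no swap
j=2: a[2]=6 ≤ 7 → i=1, swap a[1],a[2] → [4, 6, 9, 11, 8, 5, 7]
j=3: a[3]=11 > 7 → no swap
j=4: a[4]=8 > 7 → no swap
j=5: a[5]=5 ≤ 7 → i=2, swap a[2],a[5] → [4, 6, 5, 11, 8, 9, 7]
final swap a[3],a[6] → [4, 6, 5, 7, 8, 9, 11]; return 3
p = 3; k-1 = 5 > 3 ⇒ right

3; right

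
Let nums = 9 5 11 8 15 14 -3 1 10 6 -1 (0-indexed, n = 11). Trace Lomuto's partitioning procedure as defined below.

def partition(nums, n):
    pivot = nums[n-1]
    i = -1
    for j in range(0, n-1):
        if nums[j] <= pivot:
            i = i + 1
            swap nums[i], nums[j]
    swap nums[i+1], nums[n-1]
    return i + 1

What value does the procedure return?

1

pivot=-1, i=-1
j=0: 9>-1, skip
j=1: 5>-1, skip
j=2: 11>-1, skip
j=3: 8>-1, skip
j=4: 15>-1, skip
j=5: 14>-1, skip
j=6: -3≤-1, i=0, swap(0,6) ⇒ -3 5 11 8 15 14 9 1 10 6 -1
j=7: 1>-1, skip
j=8: 10>-1, skip
j=9: 6>-1, skip
swap(1,10) ⇒ -3 -1 11 8 15 14 9 1 10 6 5; return 1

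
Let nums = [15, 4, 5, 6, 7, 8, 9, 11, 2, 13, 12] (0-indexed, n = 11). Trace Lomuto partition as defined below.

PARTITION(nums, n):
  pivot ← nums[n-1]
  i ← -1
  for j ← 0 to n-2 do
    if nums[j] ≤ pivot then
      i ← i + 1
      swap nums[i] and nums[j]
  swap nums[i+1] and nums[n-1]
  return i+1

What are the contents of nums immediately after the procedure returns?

[4, 5, 6, 7, 8, 9, 11, 2, 12, 13, 15]

pivot=12, i=-1
j=0: 15>12, skip
j=1: 4≤12, i=0, swap(0,1) ⇒ [4, 15, 5, 6, 7, 8, 9, 11, 2, 13, 12]
j=2: 5≤12, i=1, swap(1,2) ⇒ [4, 5, 15, 6, 7, 8, 9, 11, 2, 13, 12]
j=3: 6≤12, i=2, swap(2,3) ⇒ [4, 5, 6, 15, 7, 8, 9, 11, 2, 13, 12]
j=4: 7≤12, i=3, swap(3,4) ⇒ [4, 5, 6, 7, 15, 8, 9, 11, 2, 13, 12]
j=5: 8≤12, i=4, swap(4,5) ⇒ [4, 5, 6, 7, 8, 15, 9, 11, 2, 13, 12]
j=6: 9≤12, i=5, swap(5,6) ⇒ [4, 5, 6, 7, 8, 9, 15, 11, 2, 13, 12]
j=7: 11≤12, i=6, swap(6,7) ⇒ [4, 5, 6, 7, 8, 9, 11, 15, 2, 13, 12]
j=8: 2≤12, i=7, swap(7,8) ⇒ [4, 5, 6, 7, 8, 9, 11, 2, 15, 13, 12]
j=9: 13>12, skip
swap(8,10) ⇒ [4, 5, 6, 7, 8, 9, 11, 2, 12, 13, 15]; return 8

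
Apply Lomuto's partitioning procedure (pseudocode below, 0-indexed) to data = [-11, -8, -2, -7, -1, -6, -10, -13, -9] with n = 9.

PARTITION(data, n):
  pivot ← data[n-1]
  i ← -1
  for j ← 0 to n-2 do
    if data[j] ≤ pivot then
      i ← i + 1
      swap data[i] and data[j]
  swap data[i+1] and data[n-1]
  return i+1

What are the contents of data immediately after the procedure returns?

pivot = data[8] = -9; i = -1
j=0: data[0]=-11 ≤ -9 → i=0, swap data[0],data[0] (no change) → [-11, -8, -2, -7, -1, -6, -10, -13, -9]
j=1: data[1]=-8 > -9 → no swap
j=2: data[2]=-2 > -9 → no swap
j=3: data[3]=-7 > -9 → no swap
j=4: data[4]=-1 > -9 → no swap
j=5: data[5]=-6 > -9 → no swap
j=6: data[6]=-10 ≤ -9 → i=1, swap data[1],data[6] → [-11, -10, -2, -7, -1, -6, -8, -13, -9]
j=7: data[7]=-13 ≤ -9 → i=2, swap data[2],data[7] → [-11, -10, -13, -7, -1, -6, -8, -2, -9]
final swap data[3],data[8] → [-11, -10, -13, -9, -1, -6, -8, -2, -7]; return 3

[-11, -10, -13, -9, -1, -6, -8, -2, -7]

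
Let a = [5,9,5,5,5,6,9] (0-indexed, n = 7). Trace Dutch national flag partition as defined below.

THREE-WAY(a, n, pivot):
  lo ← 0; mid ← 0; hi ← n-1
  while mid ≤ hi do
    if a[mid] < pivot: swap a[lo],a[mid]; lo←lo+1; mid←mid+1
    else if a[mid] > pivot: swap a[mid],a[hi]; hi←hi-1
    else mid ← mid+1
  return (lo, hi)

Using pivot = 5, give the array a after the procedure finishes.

pivot = 5; lo=0, mid=0, hi=6
a[mid]=5=5: mid=1
a[mid]=9>5: swap a[1],a[6]; hi=5 → [5,9,5,5,5,6,9]
a[mid]=9>5: swap a[1],a[5]; hi=4 → [5,6,5,5,5,9,9]
a[mid]=6>5: swap a[1],a[4]; hi=3 → [5,5,5,5,6,9,9]
a[mid]=5=5: mid=2
a[mid]=5=5: mid=3
a[mid]=5=5: mid=4
end: lo=0, hi=3; a = [5,5,5,5,6,9,9]

[5,5,5,5,6,9,9]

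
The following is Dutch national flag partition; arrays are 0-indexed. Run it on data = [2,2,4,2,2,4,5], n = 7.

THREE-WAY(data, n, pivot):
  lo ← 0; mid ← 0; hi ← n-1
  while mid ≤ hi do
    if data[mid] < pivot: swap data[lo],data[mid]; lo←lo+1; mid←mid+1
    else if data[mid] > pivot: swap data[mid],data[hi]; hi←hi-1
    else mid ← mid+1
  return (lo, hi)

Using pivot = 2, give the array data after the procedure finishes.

[2,2,2,2,4,5,4]

lo=0 mid=0 hi=6
2=2: mid=1
2=2: mid=2
4>2: swap(2,6), hi=5 ⇒ [2,2,5,2,2,4,4]
5>2: swap(2,5), hi=4 ⇒ [2,2,4,2,2,5,4]
4>2: swap(2,4), hi=3 ⇒ [2,2,2,2,4,5,4]
2=2: mid=3
2=2: mid=4
done. lo=0 hi=3; data=[2,2,2,2,4,5,4]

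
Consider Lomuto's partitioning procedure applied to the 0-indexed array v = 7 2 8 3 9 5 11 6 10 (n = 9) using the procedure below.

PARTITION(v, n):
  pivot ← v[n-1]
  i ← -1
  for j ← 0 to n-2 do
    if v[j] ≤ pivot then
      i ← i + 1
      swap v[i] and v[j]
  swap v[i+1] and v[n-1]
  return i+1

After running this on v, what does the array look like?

7 2 8 3 9 5 6 10 11

pivot = v[8] = 10; i = -1
j=0: v[0]=7 ≤ 10 → i=0, swap v[0],v[0] (no change) → 7 2 8 3 9 5 11 6 10
j=1: v[1]=2 ≤ 10 → i=1, swap v[1],v[1] (no change) → 7 2 8 3 9 5 11 6 10
j=2: v[2]=8 ≤ 10 → i=2, swap v[2],v[2] (no change) → 7 2 8 3 9 5 11 6 10
j=3: v[3]=3 ≤ 10 → i=3, swap v[3],v[3] (no change) → 7 2 8 3 9 5 11 6 10
j=4: v[4]=9 ≤ 10 → i=4, swap v[4],v[4] (no change) → 7 2 8 3 9 5 11 6 10
j=5: v[5]=5 ≤ 10 → i=5, swap v[5],v[5] (no change) → 7 2 8 3 9 5 11 6 10
j=6: v[6]=11 > 10 → no swap
j=7: v[7]=6 ≤ 10 → i=6, swap v[6],v[7] → 7 2 8 3 9 5 6 11 10
final swap v[7],v[8] → 7 2 8 3 9 5 6 10 11; return 7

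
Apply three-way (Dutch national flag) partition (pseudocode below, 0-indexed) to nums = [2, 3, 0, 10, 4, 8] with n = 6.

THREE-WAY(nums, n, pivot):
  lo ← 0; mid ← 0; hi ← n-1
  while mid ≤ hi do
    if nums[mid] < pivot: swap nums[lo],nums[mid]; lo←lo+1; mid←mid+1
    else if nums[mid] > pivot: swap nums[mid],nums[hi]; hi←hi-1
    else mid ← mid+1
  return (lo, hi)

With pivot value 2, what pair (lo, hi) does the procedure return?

lo=0 mid=0 hi=5
2=2: mid=1
3>2: swap(1,5), hi=4 ⇒ [2, 8, 0, 10, 4, 3]
8>2: swap(1,4), hi=3 ⇒ [2, 4, 0, 10, 8, 3]
4>2: swap(1,3), hi=2 ⇒ [2, 10, 0, 4, 8, 3]
10>2: swap(1,2), hi=1 ⇒ [2, 0, 10, 4, 8, 3]
0<2: swap(0,1), lo=1 mid=2 ⇒ [0, 2, 10, 4, 8, 3]
done. lo=1 hi=1; nums=[0, 2, 10, 4, 8, 3]

(1, 1)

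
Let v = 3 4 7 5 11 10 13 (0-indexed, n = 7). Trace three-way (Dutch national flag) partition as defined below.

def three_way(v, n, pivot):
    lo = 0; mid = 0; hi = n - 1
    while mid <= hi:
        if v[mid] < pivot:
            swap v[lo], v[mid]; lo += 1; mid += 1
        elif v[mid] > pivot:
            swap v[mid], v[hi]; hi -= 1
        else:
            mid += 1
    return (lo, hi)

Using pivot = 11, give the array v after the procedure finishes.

3 4 7 5 10 11 13

lo=0 mid=0 hi=6
3<11: swap(0,0), lo=1 mid=1 ⇒ 3 4 7 5 11 10 13
4<11: swap(1,1), lo=2 mid=2 ⇒ 3 4 7 5 11 10 13
7<11: swap(2,2), lo=3 mid=3 ⇒ 3 4 7 5 11 10 13
5<11: swap(3,3), lo=4 mid=4 ⇒ 3 4 7 5 11 10 13
11=11: mid=5
10<11: swap(4,5), lo=5 mid=6 ⇒ 3 4 7 5 10 11 13
13>11: swap(6,6), hi=5 ⇒ 3 4 7 5 10 11 13
done. lo=5 hi=5; v=3 4 7 5 10 11 13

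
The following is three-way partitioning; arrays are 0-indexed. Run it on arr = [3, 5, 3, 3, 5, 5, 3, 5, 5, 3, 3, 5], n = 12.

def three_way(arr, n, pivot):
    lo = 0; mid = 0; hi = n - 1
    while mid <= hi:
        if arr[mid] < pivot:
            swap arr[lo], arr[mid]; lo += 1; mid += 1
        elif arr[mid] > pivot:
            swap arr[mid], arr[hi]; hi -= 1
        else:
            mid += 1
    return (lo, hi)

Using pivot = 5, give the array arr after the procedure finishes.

pivot = 5; lo=0, mid=0, hi=11
arr[mid]=3<5: swap arr[0],arr[0]; lo=1,mid=1 → [3, 5, 3, 3, 5, 5, 3, 5, 5, 3, 3, 5]
arr[mid]=5=5: mid=2
arr[mid]=3<5: swap arr[1],arr[2]; lo=2,mid=3 → [3, 3, 5, 3, 5, 5, 3, 5, 5, 3, 3, 5]
arr[mid]=3<5: swap arr[2],arr[3]; lo=3,mid=4 → [3, 3, 3, 5, 5, 5, 3, 5, 5, 3, 3, 5]
arr[mid]=5=5: mid=5
arr[mid]=5=5: mid=6
arr[mid]=3<5: swap arr[3],arr[6]; lo=4,mid=7 → [3, 3, 3, 3, 5, 5, 5, 5, 5, 3, 3, 5]
arr[mid]=5=5: mid=8
arr[mid]=5=5: mid=9
arr[mid]=3<5: swap arr[4],arr[9]; lo=5,mid=10 → [3, 3, 3, 3, 3, 5, 5, 5, 5, 5, 3, 5]
arr[mid]=3<5: swap arr[5],arr[10]; lo=6,mid=11 → [3, 3, 3, 3, 3, 3, 5, 5, 5, 5, 5, 5]
arr[mid]=5=5: mid=12
end: lo=6, hi=11; arr = [3, 3, 3, 3, 3, 3, 5, 5, 5, 5, 5, 5]

[3, 3, 3, 3, 3, 3, 5, 5, 5, 5, 5, 5]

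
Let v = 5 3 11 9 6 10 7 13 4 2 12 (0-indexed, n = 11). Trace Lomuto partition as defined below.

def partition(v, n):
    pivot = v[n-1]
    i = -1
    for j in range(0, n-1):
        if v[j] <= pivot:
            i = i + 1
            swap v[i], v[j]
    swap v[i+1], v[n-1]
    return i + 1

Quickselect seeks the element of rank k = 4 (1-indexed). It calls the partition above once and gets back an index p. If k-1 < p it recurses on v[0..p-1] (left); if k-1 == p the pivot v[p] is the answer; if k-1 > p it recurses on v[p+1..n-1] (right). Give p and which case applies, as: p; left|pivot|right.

9; left

pivot = v[10] = 12; i = -1
j=0: v[0]=5 ≤ 12 → i=0, swap v[0],v[0] (no change) → 5 3 11 9 6 10 7 13 4 2 12
j=1: v[1]=3 ≤ 12 → i=1, swap v[1],v[1] (no change) → 5 3 11 9 6 10 7 13 4 2 12
j=2: v[2]=11 ≤ 12 → i=2, swap v[2],v[2] (no change) → 5 3 11 9 6 10 7 13 4 2 12
j=3: v[3]=9 ≤ 12 → i=3, swap v[3],v[3] (no change) → 5 3 11 9 6 10 7 13 4 2 12
j=4: v[4]=6 ≤ 12 → i=4, swap v[4],v[4] (no change) → 5 3 11 9 6 10 7 13 4 2 12
j=5: v[5]=10 ≤ 12 → i=5, swap v[5],v[5] (no change) → 5 3 11 9 6 10 7 13 4 2 12
j=6: v[6]=7 ≤ 12 → i=6, swap v[6],v[6] (no change) → 5 3 11 9 6 10 7 13 4 2 12
j=7: v[7]=13 > 12 → no swap
j=8: v[8]=4 ≤ 12 → i=7, swap v[7],v[8] → 5 3 11 9 6 10 7 4 13 2 12
j=9: v[9]=2 ≤ 12 → i=8, swap v[8],v[9] → 5 3 11 9 6 10 7 4 2 13 12
final swap v[9],v[10] → 5 3 11 9 6 10 7 4 2 12 13; return 9
p = 9; k-1 = 3 < 9 ⇒ left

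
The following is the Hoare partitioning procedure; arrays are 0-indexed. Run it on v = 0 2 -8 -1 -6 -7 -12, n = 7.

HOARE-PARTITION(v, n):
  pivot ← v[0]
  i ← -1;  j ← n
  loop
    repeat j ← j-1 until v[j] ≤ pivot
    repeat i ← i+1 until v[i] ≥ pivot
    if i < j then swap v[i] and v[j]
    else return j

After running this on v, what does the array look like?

pivot = v[0] = 0; i = -1, j = 7
j→6 (v[6]=-12≤0), i→0 (v[0]=0≥0); i<j, swap → -12 2 -8 -1 -6 -7 0
j→5 (v[5]=-7≤0), i→1 (v[1]=2≥0); i<j, swap → -12 -7 -8 -1 -6 2 0
j→4, i→5; i≥j, return j=4. v = -12 -7 -8 -1 -6 2 0

-12 -7 -8 -1 -6 2 0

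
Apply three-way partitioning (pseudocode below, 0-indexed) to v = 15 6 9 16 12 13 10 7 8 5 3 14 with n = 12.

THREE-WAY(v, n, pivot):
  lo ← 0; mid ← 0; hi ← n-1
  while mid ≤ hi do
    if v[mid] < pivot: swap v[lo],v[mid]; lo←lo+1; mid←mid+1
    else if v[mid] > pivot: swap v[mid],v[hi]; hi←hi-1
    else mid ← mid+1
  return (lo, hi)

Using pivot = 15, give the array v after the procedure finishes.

pivot = 15; lo=0, mid=0, hi=11
v[mid]=15=15: mid=1
v[mid]=6<15: swap v[0],v[1]; lo=1,mid=2 → 6 15 9 16 12 13 10 7 8 5 3 14
v[mid]=9<15: swap v[1],v[2]; lo=2,mid=3 → 6 9 15 16 12 13 10 7 8 5 3 14
v[mid]=16>15: swap v[3],v[11]; hi=10 → 6 9 15 14 12 13 10 7 8 5 3 16
v[mid]=14<15: swap v[2],v[3]; lo=3,mid=4 → 6 9 14 15 12 13 10 7 8 5 3 16
v[mid]=12<15: swap v[3],v[4]; lo=4,mid=5 → 6 9 14 12 15 13 10 7 8 5 3 16
v[mid]=13<15: swap v[4],v[5]; lo=5,mid=6 → 6 9 14 12 13 15 10 7 8 5 3 16
v[mid]=10<15: swap v[5],v[6]; lo=6,mid=7 → 6 9 14 12 13 10 15 7 8 5 3 16
v[mid]=7<15: swap v[6],v[7]; lo=7,mid=8 → 6 9 14 12 13 10 7 15 8 5 3 16
v[mid]=8<15: swap v[7],v[8]; lo=8,mid=9 → 6 9 14 12 13 10 7 8 15 5 3 16
v[mid]=5<15: swap v[8],v[9]; lo=9,mid=10 → 6 9 14 12 13 10 7 8 5 15 3 16
v[mid]=3<15: swap v[9],v[10]; lo=10,mid=11 → 6 9 14 12 13 10 7 8 5 3 15 16
end: lo=10, hi=10; v = 6 9 14 12 13 10 7 8 5 3 15 16

6 9 14 12 13 10 7 8 5 3 15 16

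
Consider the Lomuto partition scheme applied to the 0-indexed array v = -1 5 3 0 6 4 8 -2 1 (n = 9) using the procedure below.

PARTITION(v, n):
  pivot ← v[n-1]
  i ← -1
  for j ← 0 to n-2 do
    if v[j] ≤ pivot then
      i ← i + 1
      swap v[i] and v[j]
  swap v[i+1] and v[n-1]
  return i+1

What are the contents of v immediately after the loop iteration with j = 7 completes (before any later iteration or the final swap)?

pivot = v[8] = 1; i = -1
j=0: v[0]=-1 ≤ 1 → i=0, swap v[0],v[0] (no change) → -1 5 3 0 6 4 8 -2 1
j=1: v[1]=5 > 1 → no swap
j=2: v[2]=3 > 1 → no swap
j=3: v[3]=0 ≤ 1 → i=1, swap v[1],v[3] → -1 0 3 5 6 4 8 -2 1
j=4: v[4]=6 > 1 → no swap
j=5: v[5]=4 > 1 → no swap
j=6: v[6]=8 > 1 → no swap
j=7: v[7]=-2 ≤ 1 → i=2, swap v[2],v[7] → -1 0 -2 5 6 4 8 3 1
(after j=7) v = -1 0 -2 5 6 4 8 3 1

-1 0 -2 5 6 4 8 3 1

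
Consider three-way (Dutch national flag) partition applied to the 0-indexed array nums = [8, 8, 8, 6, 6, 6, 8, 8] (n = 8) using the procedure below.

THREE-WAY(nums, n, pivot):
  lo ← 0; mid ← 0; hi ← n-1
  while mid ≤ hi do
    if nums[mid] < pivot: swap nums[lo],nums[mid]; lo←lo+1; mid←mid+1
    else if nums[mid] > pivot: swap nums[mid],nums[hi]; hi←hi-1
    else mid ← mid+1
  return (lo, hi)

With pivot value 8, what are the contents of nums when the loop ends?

pivot = 8; lo=0, mid=0, hi=7
nums[mid]=8=8: mid=1
nums[mid]=8=8: mid=2
nums[mid]=8=8: mid=3
nums[mid]=6<8: swap nums[0],nums[3]; lo=1,mid=4 → [6, 8, 8, 8, 6, 6, 8, 8]
nums[mid]=6<8: swap nums[1],nums[4]; lo=2,mid=5 → [6, 6, 8, 8, 8, 6, 8, 8]
nums[mid]=6<8: swap nums[2],nums[5]; lo=3,mid=6 → [6, 6, 6, 8, 8, 8, 8, 8]
nums[mid]=8=8: mid=7
nums[mid]=8=8: mid=8
end: lo=3, hi=7; nums = [6, 6, 6, 8, 8, 8, 8, 8]

[6, 6, 6, 8, 8, 8, 8, 8]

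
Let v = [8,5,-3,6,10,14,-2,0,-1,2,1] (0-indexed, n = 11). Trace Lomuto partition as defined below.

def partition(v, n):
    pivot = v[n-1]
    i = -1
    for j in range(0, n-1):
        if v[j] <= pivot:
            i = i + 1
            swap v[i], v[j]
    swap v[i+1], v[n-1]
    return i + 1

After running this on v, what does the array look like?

pivot=1, i=-1
j=0: 8>1, skip
j=1: 5>1, skip
j=2: -3≤1, i=0, swap(0,2) ⇒ [-3,5,8,6,10,14,-2,0,-1,2,1]
j=3: 6>1, skip
j=4: 10>1, skip
j=5: 14>1, skip
j=6: -2≤1, i=1, swap(1,6) ⇒ [-3,-2,8,6,10,14,5,0,-1,2,1]
j=7: 0≤1, i=2, swap(2,7) ⇒ [-3,-2,0,6,10,14,5,8,-1,2,1]
j=8: -1≤1, i=3, swap(3,8) ⇒ [-3,-2,0,-1,10,14,5,8,6,2,1]
j=9: 2>1, skip
swap(4,10) ⇒ [-3,-2,0,-1,1,14,5,8,6,2,10]; return 4

[-3,-2,0,-1,1,14,5,8,6,2,10]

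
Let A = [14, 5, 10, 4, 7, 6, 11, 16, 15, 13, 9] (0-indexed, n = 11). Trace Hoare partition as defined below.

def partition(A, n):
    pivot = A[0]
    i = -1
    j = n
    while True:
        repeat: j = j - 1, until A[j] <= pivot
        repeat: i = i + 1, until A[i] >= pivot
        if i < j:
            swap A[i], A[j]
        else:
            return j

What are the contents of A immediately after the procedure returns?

pivot=14
j stops at 10 (9), i stops at 0 (14); swap ⇒ [9, 5, 10, 4, 7, 6, 11, 16, 15, 13, 14]
j stops at 9 (13), i stops at 7 (16); swap ⇒ [9, 5, 10, 4, 7, 6, 11, 13, 15, 16, 14]
j stops at 7, i stops at 8; i≥j ⇒ return 7. A=[9, 5, 10, 4, 7, 6, 11, 13, 15, 16, 14]

[9, 5, 10, 4, 7, 6, 11, 13, 15, 16, 14]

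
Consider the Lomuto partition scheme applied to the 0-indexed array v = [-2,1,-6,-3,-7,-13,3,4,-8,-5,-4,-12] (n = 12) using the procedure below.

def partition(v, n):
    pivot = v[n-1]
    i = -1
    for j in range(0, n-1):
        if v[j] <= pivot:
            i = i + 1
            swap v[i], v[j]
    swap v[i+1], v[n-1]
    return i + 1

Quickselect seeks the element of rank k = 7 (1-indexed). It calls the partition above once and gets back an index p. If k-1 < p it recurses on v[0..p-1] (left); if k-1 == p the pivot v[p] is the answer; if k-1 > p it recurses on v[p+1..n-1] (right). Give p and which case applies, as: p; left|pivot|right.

pivot = v[11] = -12; i = -1
j=0: v[0]=-2 > -12 → no swap
j=1: v[1]=1 > -12 → no swap
j=2: v[2]=-6 > -12 → no swap
j=3: v[3]=-3 > -12 → no swap
j=4: v[4]=-7 > -12 → no swap
j=5: v[5]=-13 ≤ -12 → i=0, swap v[0],v[5] → [-13,1,-6,-3,-7,-2,3,4,-8,-5,-4,-12]
j=6: v[6]=3 > -12 → no swap
j=7: v[7]=4 > -12 → no swap
j=8: v[8]=-8 > -12 → no swap
j=9: v[9]=-5 > -12 → no swap
j=10: v[10]=-4 > -12 → no swap
final swap v[1],v[11] → [-13,-12,-6,-3,-7,-2,3,4,-8,-5,-4,1]; return 1
p = 1; k-1 = 6 > 1 ⇒ right

1; right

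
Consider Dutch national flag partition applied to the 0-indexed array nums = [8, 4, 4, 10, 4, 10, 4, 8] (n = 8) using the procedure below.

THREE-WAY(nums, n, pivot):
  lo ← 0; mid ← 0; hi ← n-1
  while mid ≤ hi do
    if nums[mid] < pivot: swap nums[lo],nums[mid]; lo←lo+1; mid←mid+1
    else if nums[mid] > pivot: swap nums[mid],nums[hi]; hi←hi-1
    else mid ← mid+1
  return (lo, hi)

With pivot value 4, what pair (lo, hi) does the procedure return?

lo=0 mid=0 hi=7
8>4: swap(0,7), hi=6 ⇒ [8, 4, 4, 10, 4, 10, 4, 8]
8>4: swap(0,6), hi=5 ⇒ [4, 4, 4, 10, 4, 10, 8, 8]
4=4: mid=1
4=4: mid=2
4=4: mid=3
10>4: swap(3,5), hi=4 ⇒ [4, 4, 4, 10, 4, 10, 8, 8]
10>4: swap(3,4), hi=3 ⇒ [4, 4, 4, 4, 10, 10, 8, 8]
4=4: mid=4
done. lo=0 hi=3; nums=[4, 4, 4, 4, 10, 10, 8, 8]

(0, 3)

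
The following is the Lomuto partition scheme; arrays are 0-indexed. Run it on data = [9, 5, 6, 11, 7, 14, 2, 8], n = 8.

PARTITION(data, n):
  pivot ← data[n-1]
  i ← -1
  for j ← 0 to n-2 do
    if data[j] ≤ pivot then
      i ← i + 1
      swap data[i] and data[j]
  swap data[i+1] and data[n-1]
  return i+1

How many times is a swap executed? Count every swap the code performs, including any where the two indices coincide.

pivot = data[7] = 8; i = -1
j=0: data[0]=9 > 8 → no swap
j=1: data[1]=5 ≤ 8 → i=0, swap data[0],data[1] → [5, 9, 6, 11, 7, 14, 2, 8]
j=2: data[2]=6 ≤ 8 → i=1, swap data[1],data[2] → [5, 6, 9, 11, 7, 14, 2, 8]
j=3: data[3]=11 > 8 → no swap
j=4: data[4]=7 ≤ 8 → i=2, swap data[2],data[4] → [5, 6, 7, 11, 9, 14, 2, 8]
j=5: data[5]=14 > 8 → no swap
j=6: data[6]=2 ≤ 8 → i=3, swap data[3],data[6] → [5, 6, 7, 2, 9, 14, 11, 8]
final swap data[4],data[7] → [5, 6, 7, 2, 8, 14, 11, 9]; return 4

5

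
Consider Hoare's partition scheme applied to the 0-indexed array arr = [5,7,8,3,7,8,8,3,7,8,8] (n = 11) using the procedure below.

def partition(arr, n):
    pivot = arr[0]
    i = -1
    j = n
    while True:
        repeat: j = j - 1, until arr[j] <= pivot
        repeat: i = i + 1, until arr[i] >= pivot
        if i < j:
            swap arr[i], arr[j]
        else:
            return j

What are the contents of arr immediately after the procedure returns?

pivot = arr[0] = 5; i = -1, j = 11
j→7 (arr[7]=3≤5), i→0 (arr[0]=5≥5); i<j, swap → [3,7,8,3,7,8,8,5,7,8,8]
j→3 (arr[3]=3≤5), i→1 (arr[1]=7≥5); i<j, swap → [3,3,8,7,7,8,8,5,7,8,8]
j→1, i→2; i≥j, return j=1. arr = [3,3,8,7,7,8,8,5,7,8,8]

[3,3,8,7,7,8,8,5,7,8,8]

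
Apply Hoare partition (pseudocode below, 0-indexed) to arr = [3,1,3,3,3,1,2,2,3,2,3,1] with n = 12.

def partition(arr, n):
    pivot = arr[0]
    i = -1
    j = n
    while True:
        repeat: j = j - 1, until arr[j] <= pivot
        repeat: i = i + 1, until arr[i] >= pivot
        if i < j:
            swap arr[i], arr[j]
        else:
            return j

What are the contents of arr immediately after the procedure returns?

[1,1,3,2,3,1,2,2,3,3,3,3]

pivot=3
j stops at 11 (1), i stops at 0 (3); swap ⇒ [1,1,3,3,3,1,2,2,3,2,3,3]
j stops at 10 (3), i stops at 2 (3); swap ⇒ [1,1,3,3,3,1,2,2,3,2,3,3]
j stops at 9 (2), i stops at 3 (3); swap ⇒ [1,1,3,2,3,1,2,2,3,3,3,3]
j stops at 8 (3), i stops at 4 (3); swap ⇒ [1,1,3,2,3,1,2,2,3,3,3,3]
j stops at 7, i stops at 8; i≥j ⇒ return 7. arr=[1,1,3,2,3,1,2,2,3,3,3,3]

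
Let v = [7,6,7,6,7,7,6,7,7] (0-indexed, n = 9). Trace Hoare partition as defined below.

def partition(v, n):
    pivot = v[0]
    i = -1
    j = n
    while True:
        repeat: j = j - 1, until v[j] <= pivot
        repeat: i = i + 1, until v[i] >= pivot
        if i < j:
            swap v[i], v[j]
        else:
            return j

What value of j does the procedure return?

pivot=7
j stops at 8 (7), i stops at 0 (7); swap ⇒ [7,6,7,6,7,7,6,7,7]
j stops at 7 (7), i stops at 2 (7); swap ⇒ [7,6,7,6,7,7,6,7,7]
j stops at 6 (6), i stops at 4 (7); swap ⇒ [7,6,7,6,6,7,7,7,7]
j stops at 5, i stops at 5; i≥j ⇒ return 5. v=[7,6,7,6,6,7,7,7,7]

5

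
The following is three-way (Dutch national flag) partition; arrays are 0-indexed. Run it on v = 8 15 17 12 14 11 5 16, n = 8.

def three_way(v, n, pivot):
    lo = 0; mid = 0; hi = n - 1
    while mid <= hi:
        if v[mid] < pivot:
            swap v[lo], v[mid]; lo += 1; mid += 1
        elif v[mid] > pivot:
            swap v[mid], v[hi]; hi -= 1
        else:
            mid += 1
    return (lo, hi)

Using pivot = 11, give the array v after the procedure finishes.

pivot = 11; lo=0, mid=0, hi=7
v[mid]=8<11: swap v[0],v[0]; lo=1,mid=1 → 8 15 17 12 14 11 5 16
v[mid]=15>11: swap v[1],v[7]; hi=6 → 8 16 17 12 14 11 5 15
v[mid]=16>11: swap v[1],v[6]; hi=5 → 8 5 17 12 14 11 16 15
v[mid]=5<11: swap v[1],v[1]; lo=2,mid=2 → 8 5 17 12 14 11 16 15
v[mid]=17>11: swap v[2],v[5]; hi=4 → 8 5 11 12 14 17 16 15
v[mid]=11=11: mid=3
v[mid]=12>11: swap v[3],v[4]; hi=3 → 8 5 11 14 12 17 16 15
v[mid]=14>11: swap v[3],v[3]; hi=2 → 8 5 11 14 12 17 16 15
end: lo=2, hi=2; v = 8 5 11 14 12 17 16 15

8 5 11 14 12 17 16 15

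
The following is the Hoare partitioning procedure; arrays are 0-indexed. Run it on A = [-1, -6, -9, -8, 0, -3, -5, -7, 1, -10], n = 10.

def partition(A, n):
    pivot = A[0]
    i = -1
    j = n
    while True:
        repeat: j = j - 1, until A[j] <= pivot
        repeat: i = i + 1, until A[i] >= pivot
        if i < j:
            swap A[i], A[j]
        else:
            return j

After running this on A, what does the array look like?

[-10, -6, -9, -8, -7, -3, -5, 0, 1, -1]

pivot=-1
j stops at 9 (-10), i stops at 0 (-1); swap ⇒ [-10, -6, -9, -8, 0, -3, -5, -7, 1, -1]
j stops at 7 (-7), i stops at 4 (0); swap ⇒ [-10, -6, -9, -8, -7, -3, -5, 0, 1, -1]
j stops at 6, i stops at 7; i≥j ⇒ return 6. A=[-10, -6, -9, -8, -7, -3, -5, 0, 1, -1]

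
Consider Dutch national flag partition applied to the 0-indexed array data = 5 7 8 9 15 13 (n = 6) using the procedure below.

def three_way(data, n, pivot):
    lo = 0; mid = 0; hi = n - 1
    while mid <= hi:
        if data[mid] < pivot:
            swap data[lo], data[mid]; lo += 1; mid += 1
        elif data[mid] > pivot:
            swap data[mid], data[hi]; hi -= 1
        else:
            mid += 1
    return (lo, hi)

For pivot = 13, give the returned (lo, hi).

pivot = 13; lo=0, mid=0, hi=5
data[mid]=5<13: swap data[0],data[0]; lo=1,mid=1 → 5 7 8 9 15 13
data[mid]=7<13: swap data[1],data[1]; lo=2,mid=2 → 5 7 8 9 15 13
data[mid]=8<13: swap data[2],data[2]; lo=3,mid=3 → 5 7 8 9 15 13
data[mid]=9<13: swap data[3],data[3]; lo=4,mid=4 → 5 7 8 9 15 13
data[mid]=15>13: swap data[4],data[5]; hi=4 → 5 7 8 9 13 15
data[mid]=13=13: mid=5
end: lo=4, hi=4; data = 5 7 8 9 13 15

(4, 4)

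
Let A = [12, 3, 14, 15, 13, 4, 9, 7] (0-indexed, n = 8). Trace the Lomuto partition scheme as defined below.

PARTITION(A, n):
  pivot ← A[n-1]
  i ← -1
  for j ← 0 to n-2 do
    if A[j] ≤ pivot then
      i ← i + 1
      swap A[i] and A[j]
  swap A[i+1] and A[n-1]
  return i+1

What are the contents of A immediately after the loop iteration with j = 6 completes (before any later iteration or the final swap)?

pivot = A[7] = 7; i = -1
j=0: A[0]=12 > 7 → no swap
j=1: A[1]=3 ≤ 7 → i=0, swap A[0],A[1] → [3, 12, 14, 15, 13, 4, 9, 7]
j=2: A[2]=14 > 7 → no swap
j=3: A[3]=15 > 7 → no swap
j=4: A[4]=13 > 7 → no swap
j=5: A[5]=4 ≤ 7 → i=1, swap A[1],A[5] → [3, 4, 14, 15, 13, 12, 9, 7]
j=6: A[6]=9 > 7 → no swap
(after j=6) A = [3, 4, 14, 15, 13, 12, 9, 7]

[3, 4, 14, 15, 13, 12, 9, 7]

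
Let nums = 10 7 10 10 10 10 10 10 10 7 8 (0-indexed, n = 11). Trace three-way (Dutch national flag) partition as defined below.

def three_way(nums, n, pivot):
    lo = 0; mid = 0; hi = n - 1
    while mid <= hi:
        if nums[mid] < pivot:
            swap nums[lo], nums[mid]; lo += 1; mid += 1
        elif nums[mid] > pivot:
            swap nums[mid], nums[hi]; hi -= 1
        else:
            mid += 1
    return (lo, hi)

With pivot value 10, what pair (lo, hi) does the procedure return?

(3, 10)

lo=0 mid=0 hi=10
10=10: mid=1
7<10: swap(0,1), lo=1 mid=2 ⇒ 7 10 10 10 10 10 10 10 10 7 8
10=10: mid=3
10=10: mid=4
10=10: mid=5
10=10: mid=6
10=10: mid=7
10=10: mid=8
10=10: mid=9
7<10: swap(1,9), lo=2 mid=10 ⇒ 7 7 10 10 10 10 10 10 10 10 8
8<10: swap(2,10), lo=3 mid=11 ⇒ 7 7 8 10 10 10 10 10 10 10 10
done. lo=3 hi=10; nums=7 7 8 10 10 10 10 10 10 10 10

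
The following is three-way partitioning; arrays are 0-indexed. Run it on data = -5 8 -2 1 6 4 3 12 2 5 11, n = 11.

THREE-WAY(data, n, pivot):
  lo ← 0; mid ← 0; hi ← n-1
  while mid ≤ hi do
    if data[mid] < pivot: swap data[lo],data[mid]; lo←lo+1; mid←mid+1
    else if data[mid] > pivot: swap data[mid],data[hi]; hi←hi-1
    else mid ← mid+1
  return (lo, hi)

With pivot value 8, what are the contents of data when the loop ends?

lo=0 mid=0 hi=10
-5<8: swap(0,0), lo=1 mid=1 ⇒ -5 8 -2 1 6 4 3 12 2 5 11
8=8: mid=2
-2<8: swap(1,2), lo=2 mid=3 ⇒ -5 -2 8 1 6 4 3 12 2 5 11
1<8: swap(2,3), lo=3 mid=4 ⇒ -5 -2 1 8 6 4 3 12 2 5 11
6<8: swap(3,4), lo=4 mid=5 ⇒ -5 -2 1 6 8 4 3 12 2 5 11
4<8: swap(4,5), lo=5 mid=6 ⇒ -5 -2 1 6 4 8 3 12 2 5 11
3<8: swap(5,6), lo=6 mid=7 ⇒ -5 -2 1 6 4 3 8 12 2 5 11
12>8: swap(7,10), hi=9 ⇒ -5 -2 1 6 4 3 8 11 2 5 12
11>8: swap(7,9), hi=8 ⇒ -5 -2 1 6 4 3 8 5 2 11 12
5<8: swap(6,7), lo=7 mid=8 ⇒ -5 -2 1 6 4 3 5 8 2 11 12
2<8: swap(7,8), lo=8 mid=9 ⇒ -5 -2 1 6 4 3 5 2 8 11 12
done. lo=8 hi=8; data=-5 -2 1 6 4 3 5 2 8 11 12

-5 -2 1 6 4 3 5 2 8 11 12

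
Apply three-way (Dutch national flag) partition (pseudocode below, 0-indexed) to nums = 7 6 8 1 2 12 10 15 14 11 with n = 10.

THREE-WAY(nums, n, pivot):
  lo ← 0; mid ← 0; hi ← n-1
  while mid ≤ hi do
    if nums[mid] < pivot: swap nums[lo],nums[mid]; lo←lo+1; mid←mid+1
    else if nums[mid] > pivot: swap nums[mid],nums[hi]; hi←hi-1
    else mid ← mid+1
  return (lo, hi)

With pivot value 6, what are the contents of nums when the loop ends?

pivot = 6; lo=0, mid=0, hi=9
nums[mid]=7>6: swap nums[0],nums[9]; hi=8 → 11 6 8 1 2 12 10 15 14 7
nums[mid]=11>6: swap nums[0],nums[8]; hi=7 → 14 6 8 1 2 12 10 15 11 7
nums[mid]=14>6: swap nums[0],nums[7]; hi=6 → 15 6 8 1 2 12 10 14 11 7
nums[mid]=15>6: swap nums[0],nums[6]; hi=5 → 10 6 8 1 2 12 15 14 11 7
nums[mid]=10>6: swap nums[0],nums[5]; hi=4 → 12 6 8 1 2 10 15 14 11 7
nums[mid]=12>6: swap nums[0],nums[4]; hi=3 → 2 6 8 1 12 10 15 14 11 7
nums[mid]=2<6: swap nums[0],nums[0]; lo=1,mid=1 → 2 6 8 1 12 10 15 14 11 7
nums[mid]=6=6: mid=2
nums[mid]=8>6: swap nums[2],nums[3]; hi=2 → 2 6 1 8 12 10 15 14 11 7
nums[mid]=1<6: swap nums[1],nums[2]; lo=2,mid=3 → 2 1 6 8 12 10 15 14 11 7
end: lo=2, hi=2; nums = 2 1 6 8 12 10 15 14 11 7

2 1 6 8 12 10 15 14 11 7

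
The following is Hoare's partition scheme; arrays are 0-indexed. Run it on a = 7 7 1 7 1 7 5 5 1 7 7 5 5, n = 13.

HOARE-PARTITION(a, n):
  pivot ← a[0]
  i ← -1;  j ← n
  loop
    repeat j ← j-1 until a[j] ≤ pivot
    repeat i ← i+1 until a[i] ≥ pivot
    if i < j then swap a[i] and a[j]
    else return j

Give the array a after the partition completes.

pivot = a[0] = 7; i = -1, j = 13
j→12 (a[12]=5≤7), i→0 (a[0]=7≥7); i<j, swap → 5 7 1 7 1 7 5 5 1 7 7 5 7
j→11 (a[11]=5≤7), i→1 (a[1]=7≥7); i<j, swap → 5 5 1 7 1 7 5 5 1 7 7 7 7
j→10 (a[10]=7≤7), i→3 (a[3]=7≥7); i<j, swap → 5 5 1 7 1 7 5 5 1 7 7 7 7
j→9 (a[9]=7≤7), i→5 (a[5]=7≥7); i<j, swap → 5 5 1 7 1 7 5 5 1 7 7 7 7
j→8, i→9; i≥j, return j=8. a = 5 5 1 7 1 7 5 5 1 7 7 7 7

5 5 1 7 1 7 5 5 1 7 7 7 7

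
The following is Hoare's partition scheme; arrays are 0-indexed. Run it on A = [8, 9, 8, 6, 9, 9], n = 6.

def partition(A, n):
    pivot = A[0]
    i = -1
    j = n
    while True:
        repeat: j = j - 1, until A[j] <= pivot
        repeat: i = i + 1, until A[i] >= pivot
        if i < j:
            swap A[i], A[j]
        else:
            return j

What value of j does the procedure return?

pivot=8
j stops at 3 (6), i stops at 0 (8); swap ⇒ [6, 9, 8, 8, 9, 9]
j stops at 2 (8), i stops at 1 (9); swap ⇒ [6, 8, 9, 8, 9, 9]
j stops at 1, i stops at 2; i≥j ⇒ return 1. A=[6, 8, 9, 8, 9, 9]

1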